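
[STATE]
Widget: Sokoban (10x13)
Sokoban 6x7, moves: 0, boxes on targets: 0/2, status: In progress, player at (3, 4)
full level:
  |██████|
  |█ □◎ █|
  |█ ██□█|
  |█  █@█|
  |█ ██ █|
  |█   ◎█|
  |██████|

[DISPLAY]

██████    
█ □◎ █    
█ ██□█    
█  █@█    
█ ██ █    
█   ◎█    
██████    
Moves: 0  
          
          
          
          
          


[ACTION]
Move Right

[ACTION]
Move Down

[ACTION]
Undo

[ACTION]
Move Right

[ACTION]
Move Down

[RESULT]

██████    
█ □◎ █    
█ ██□█    
█  █ █    
█ ██@█    
█   ◎█    
██████    
Moves: 1  
          
          
          
          
          


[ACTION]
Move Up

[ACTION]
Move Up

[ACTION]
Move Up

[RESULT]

██████    
█ □◎□█    
█ ██@█    
█  █ █    
█ ██ █    
█   ◎█    
██████    
Moves: 3  
          
          
          
          
          


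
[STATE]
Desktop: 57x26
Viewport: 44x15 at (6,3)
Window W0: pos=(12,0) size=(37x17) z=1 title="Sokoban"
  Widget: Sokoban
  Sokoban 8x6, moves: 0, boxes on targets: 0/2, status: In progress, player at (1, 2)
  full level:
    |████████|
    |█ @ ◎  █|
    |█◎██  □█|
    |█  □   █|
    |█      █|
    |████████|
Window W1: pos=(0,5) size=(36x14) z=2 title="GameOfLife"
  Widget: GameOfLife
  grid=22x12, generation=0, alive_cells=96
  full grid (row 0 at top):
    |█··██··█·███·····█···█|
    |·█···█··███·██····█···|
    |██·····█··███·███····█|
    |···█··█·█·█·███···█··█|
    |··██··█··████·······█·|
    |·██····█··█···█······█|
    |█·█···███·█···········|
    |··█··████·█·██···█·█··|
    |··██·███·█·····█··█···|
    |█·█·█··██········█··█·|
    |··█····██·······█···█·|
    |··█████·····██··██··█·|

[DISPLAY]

      ┃████████                           ┃ 
      ┃█ @ ◎  █                           ┃ 
━━━━━━━━━━━━━━━━━━━━━━━━━━━━━┓            ┃ 
OfLife                       ┃            ┃ 
─────────────────────────────┨            ┃ 
0                            ┃            ┃ 
█··███·██····█···            ┃            ┃ 
··█··███·███····█            ┃            ┃ 
·█·█·█·███···█··█            ┃            ┃ 
·█··████·······█·            ┃            ┃ 
··█··█···█······█            ┃            ┃ 
·███·█···········            ┃            ┃ 
████·█·██···█·█··            ┃            ┃ 
███·█·····█··█···            ┃━━━━━━━━━━━━┛ 
··██········█··█·            ┃              


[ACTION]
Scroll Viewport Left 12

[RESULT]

            ┃████████                       
            ┃█ @ ◎  █                       
┏━━━━━━━━━━━━━━━━━━━━━━━━━━━━━━━━━━┓        
┃ GameOfLife                       ┃        
┠──────────────────────────────────┨        
┃Gen: 0                            ┃        
┃·█···█··███·██····█···            ┃        
┃██·····█··███·███····█            ┃        
┃···█··█·█·█·███···█··█            ┃        
┃··██··█··████·······█·            ┃        
┃·██····█··█···█······█            ┃        
┃█·█···███·█···········            ┃        
┃··█··████·█·██···█·█··            ┃        
┃··██·███·█·····█··█···            ┃━━━━━━━━
┃█·█·█··██········█··█·            ┃        


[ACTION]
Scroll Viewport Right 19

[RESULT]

████████                           ┃        
█ @ ◎  █                           ┃        
━━━━━━━━━━━━━━━━━━━━━━┓            ┃        
                      ┃            ┃        
──────────────────────┨            ┃        
                      ┃            ┃        
██····█···            ┃            ┃        
█·███····█            ┃            ┃        
███···█··█            ┃            ┃        
█·······█·            ┃            ┃        
··█······█            ┃            ┃        
··········            ┃            ┃        
██···█·█··            ┃            ┃        
···█··█···            ┃━━━━━━━━━━━━┛        
·····█··█·            ┃                     


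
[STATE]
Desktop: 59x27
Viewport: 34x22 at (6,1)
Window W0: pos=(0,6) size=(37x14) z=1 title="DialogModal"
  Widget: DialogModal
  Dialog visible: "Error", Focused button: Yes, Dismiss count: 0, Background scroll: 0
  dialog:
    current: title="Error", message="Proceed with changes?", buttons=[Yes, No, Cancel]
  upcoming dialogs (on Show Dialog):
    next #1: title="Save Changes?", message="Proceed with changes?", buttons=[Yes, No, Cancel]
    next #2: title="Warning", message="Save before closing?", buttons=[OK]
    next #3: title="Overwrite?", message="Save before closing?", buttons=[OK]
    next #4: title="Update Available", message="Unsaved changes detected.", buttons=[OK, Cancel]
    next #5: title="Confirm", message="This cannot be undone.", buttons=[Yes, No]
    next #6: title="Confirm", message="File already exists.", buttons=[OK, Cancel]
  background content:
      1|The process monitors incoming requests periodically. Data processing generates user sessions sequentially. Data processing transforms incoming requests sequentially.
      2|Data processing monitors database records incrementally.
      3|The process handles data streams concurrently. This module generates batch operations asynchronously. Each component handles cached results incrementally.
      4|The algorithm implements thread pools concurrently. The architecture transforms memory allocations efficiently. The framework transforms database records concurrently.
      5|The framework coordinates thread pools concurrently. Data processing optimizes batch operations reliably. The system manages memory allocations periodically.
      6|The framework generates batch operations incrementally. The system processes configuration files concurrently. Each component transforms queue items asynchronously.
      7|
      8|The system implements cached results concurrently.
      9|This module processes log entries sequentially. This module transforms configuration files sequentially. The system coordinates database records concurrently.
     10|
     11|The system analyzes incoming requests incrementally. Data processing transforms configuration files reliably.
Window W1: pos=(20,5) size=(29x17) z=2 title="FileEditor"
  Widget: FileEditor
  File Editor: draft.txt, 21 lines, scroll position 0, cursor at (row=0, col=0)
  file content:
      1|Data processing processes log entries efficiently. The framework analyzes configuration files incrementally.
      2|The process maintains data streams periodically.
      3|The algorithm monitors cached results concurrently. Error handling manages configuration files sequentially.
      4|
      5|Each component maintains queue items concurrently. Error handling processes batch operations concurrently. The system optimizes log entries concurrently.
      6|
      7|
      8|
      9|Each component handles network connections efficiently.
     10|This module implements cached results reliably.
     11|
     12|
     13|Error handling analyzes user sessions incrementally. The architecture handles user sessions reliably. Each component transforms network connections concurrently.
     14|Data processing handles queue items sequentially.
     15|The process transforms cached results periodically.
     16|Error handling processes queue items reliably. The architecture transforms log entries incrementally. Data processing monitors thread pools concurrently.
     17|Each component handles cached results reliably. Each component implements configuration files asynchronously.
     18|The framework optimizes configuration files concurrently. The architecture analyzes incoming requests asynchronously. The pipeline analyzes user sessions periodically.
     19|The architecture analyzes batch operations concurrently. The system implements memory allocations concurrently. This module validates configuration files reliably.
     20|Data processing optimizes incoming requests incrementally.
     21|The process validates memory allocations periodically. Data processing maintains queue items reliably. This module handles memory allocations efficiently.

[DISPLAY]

                                  
                                  
                                  
                                  
              ┏━━━━━━━━━━━━━━━━━━━
━━━━━━━━━━━━━━┃ FileEditor        
ogModal       ┠───────────────────
──────────────┃█ata processing pro
rocess monitor┃The process maintai
processing mon┃The algorithm monit
┌─────────────┃                   
│         Erro┃Each component main
│ Proceed with┃                   
│  [Yes]  No  ┃                   
└─────────────┃                   
ystem implemen┃Each component hand
module process┃This module impleme
              ┃                   
━━━━━━━━━━━━━━┃                   
              ┃Error handling anal
              ┗━━━━━━━━━━━━━━━━━━━
                                  


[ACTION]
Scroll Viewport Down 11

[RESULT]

              ┏━━━━━━━━━━━━━━━━━━━
━━━━━━━━━━━━━━┃ FileEditor        
ogModal       ┠───────────────────
──────────────┃█ata processing pro
rocess monitor┃The process maintai
processing mon┃The algorithm monit
┌─────────────┃                   
│         Erro┃Each component main
│ Proceed with┃                   
│  [Yes]  No  ┃                   
└─────────────┃                   
ystem implemen┃Each component hand
module process┃This module impleme
              ┃                   
━━━━━━━━━━━━━━┃                   
              ┃Error handling anal
              ┗━━━━━━━━━━━━━━━━━━━
                                  
                                  
                                  
                                  
                                  


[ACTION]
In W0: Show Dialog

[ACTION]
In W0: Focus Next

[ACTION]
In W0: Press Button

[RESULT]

              ┏━━━━━━━━━━━━━━━━━━━
━━━━━━━━━━━━━━┃ FileEditor        
ogModal       ┠───────────────────
──────────────┃█ata processing pro
rocess monitor┃The process maintai
processing mon┃The algorithm monit
rocess handles┃                   
lgorithm imple┃Each component main
ramework coord┃                   
ramework gener┃                   
              ┃                   
ystem implemen┃Each component hand
module process┃This module impleme
              ┃                   
━━━━━━━━━━━━━━┃                   
              ┃Error handling anal
              ┗━━━━━━━━━━━━━━━━━━━
                                  
                                  
                                  
                                  
                                  


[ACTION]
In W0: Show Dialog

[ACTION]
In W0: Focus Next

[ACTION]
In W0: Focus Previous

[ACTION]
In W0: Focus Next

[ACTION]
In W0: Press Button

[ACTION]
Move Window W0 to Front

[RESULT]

              ┏━━━━━━━━━━━━━━━━━━━
━━━━━━━━━━━━━━━━━━━━━━━━━━━━━━┓   
ogModal                       ┃───
──────────────────────────────┨pro
rocess monitors incoming reque┃tai
processing monitors database r┃nit
rocess handles data streams co┃   
lgorithm implements thread poo┃ain
ramework coordinates thread po┃   
ramework generates batch opera┃   
                              ┃   
ystem implements cached result┃and
module processes log entries s┃eme
                              ┃   
━━━━━━━━━━━━━━━━━━━━━━━━━━━━━━┛   
              ┃Error handling anal
              ┗━━━━━━━━━━━━━━━━━━━
                                  
                                  
                                  
                                  
                                  


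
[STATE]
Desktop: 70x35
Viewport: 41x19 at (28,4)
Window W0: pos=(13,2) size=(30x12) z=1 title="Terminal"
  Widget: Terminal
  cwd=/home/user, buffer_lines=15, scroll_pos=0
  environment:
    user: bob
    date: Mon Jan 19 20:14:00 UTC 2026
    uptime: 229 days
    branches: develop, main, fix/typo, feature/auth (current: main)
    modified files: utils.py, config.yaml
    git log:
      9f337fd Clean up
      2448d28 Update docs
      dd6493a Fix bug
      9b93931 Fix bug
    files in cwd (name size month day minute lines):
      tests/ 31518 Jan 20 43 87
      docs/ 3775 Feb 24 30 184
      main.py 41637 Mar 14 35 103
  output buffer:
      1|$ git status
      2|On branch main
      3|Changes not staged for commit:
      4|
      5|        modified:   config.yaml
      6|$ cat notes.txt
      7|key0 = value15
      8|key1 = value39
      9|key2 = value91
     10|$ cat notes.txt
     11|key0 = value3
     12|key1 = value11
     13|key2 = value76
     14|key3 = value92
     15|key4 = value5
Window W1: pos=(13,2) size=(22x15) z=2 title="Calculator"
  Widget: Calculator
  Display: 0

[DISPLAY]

──────┨───────┨                          
     0┃       ┃                          
──┐   ┃       ┃                          
÷ │   ┃r commi┃                          
──┤   ┃       ┃                          
× │   ┃onfig.y┃                          
──┤   ┃       ┃                          
- │   ┃       ┃                          
──┤   ┃       ┃                          
+ │   ┃━━━━━━━┛                          
──┤   ┃                                  
M+│   ┃                                  
━━━━━━┛                                  
                                         
                                         
                                         
                                         
                                         
                                         


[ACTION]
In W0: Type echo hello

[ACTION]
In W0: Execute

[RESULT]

──────┨───────┨                          
     0┃       ┃                          
──┐   ┃       ┃                          
÷ │   ┃       ┃                          
──┤   ┃       ┃                          
× │   ┃       ┃                          
──┤   ┃       ┃                          
- │   ┃       ┃                          
──┤   ┃       ┃                          
+ │   ┃━━━━━━━┛                          
──┤   ┃                                  
M+│   ┃                                  
━━━━━━┛                                  
                                         
                                         
                                         
                                         
                                         
                                         


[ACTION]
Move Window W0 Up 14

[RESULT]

──────┨       ┃                          
     0┃       ┃                          
──┐   ┃       ┃                          
÷ │   ┃       ┃                          
──┤   ┃       ┃                          
× │   ┃       ┃                          
──┤   ┃       ┃                          
- │   ┃━━━━━━━┛                          
──┤   ┃                                  
+ │   ┃                                  
──┤   ┃                                  
M+│   ┃                                  
━━━━━━┛                                  
                                         
                                         
                                         
                                         
                                         
                                         


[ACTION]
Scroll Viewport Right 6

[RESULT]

─────┨       ┃                           
    0┃       ┃                           
─┐   ┃       ┃                           
 │   ┃       ┃                           
─┤   ┃       ┃                           
 │   ┃       ┃                           
─┤   ┃       ┃                           
 │   ┃━━━━━━━┛                           
─┤   ┃                                   
 │   ┃                                   
─┤   ┃                                   
+│   ┃                                   
━━━━━┛                                   
                                         
                                         
                                         
                                         
                                         
                                         


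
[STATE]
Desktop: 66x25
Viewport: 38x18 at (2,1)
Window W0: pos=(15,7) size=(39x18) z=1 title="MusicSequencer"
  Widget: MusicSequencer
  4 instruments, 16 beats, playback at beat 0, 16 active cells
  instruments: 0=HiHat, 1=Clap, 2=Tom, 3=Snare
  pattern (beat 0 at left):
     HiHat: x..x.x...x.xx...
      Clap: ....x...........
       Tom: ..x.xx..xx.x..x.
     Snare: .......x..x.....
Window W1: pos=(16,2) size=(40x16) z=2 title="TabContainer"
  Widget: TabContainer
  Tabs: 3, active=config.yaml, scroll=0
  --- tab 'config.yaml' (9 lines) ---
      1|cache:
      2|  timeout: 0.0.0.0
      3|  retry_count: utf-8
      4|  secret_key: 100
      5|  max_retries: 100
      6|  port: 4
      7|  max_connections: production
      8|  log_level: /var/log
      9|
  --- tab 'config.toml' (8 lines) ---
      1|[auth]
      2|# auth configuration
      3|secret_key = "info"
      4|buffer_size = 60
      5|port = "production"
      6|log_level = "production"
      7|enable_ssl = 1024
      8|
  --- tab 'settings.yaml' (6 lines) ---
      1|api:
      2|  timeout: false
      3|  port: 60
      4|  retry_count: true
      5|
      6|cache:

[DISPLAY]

                                      
              ┏━━━━━━━━━━━━━━━━━━━━━━━
              ┃ TabContainer          
              ┠───────────────────────
              ┃[config.yaml]│ config.t
              ┃───────────────────────
             ┏┃cache:                 
             ┃┃  timeout: 0.0.0.0     
             ┠┃  retry_count: utf-8   
             ┃┃  secret_key: 100      
             ┃┃  max_retries: 100     
             ┃┃  port: 4              
             ┃┃  max_connections: prod
             ┃┃  log_level: /var/log  
             ┃┃                       
             ┃┃                       
             ┃┗━━━━━━━━━━━━━━━━━━━━━━━
             ┃                        


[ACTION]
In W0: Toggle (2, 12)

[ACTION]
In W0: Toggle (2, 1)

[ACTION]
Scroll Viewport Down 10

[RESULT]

             ┏┃cache:                 
             ┃┃  timeout: 0.0.0.0     
             ┠┃  retry_count: utf-8   
             ┃┃  secret_key: 100      
             ┃┃  max_retries: 100     
             ┃┃  port: 4              
             ┃┃  max_connections: prod
             ┃┃  log_level: /var/log  
             ┃┃                       
             ┃┃                       
             ┃┗━━━━━━━━━━━━━━━━━━━━━━━
             ┃                        
             ┃                        
             ┃                        
             ┃                        
             ┃                        
             ┃                        
             ┗━━━━━━━━━━━━━━━━━━━━━━━━


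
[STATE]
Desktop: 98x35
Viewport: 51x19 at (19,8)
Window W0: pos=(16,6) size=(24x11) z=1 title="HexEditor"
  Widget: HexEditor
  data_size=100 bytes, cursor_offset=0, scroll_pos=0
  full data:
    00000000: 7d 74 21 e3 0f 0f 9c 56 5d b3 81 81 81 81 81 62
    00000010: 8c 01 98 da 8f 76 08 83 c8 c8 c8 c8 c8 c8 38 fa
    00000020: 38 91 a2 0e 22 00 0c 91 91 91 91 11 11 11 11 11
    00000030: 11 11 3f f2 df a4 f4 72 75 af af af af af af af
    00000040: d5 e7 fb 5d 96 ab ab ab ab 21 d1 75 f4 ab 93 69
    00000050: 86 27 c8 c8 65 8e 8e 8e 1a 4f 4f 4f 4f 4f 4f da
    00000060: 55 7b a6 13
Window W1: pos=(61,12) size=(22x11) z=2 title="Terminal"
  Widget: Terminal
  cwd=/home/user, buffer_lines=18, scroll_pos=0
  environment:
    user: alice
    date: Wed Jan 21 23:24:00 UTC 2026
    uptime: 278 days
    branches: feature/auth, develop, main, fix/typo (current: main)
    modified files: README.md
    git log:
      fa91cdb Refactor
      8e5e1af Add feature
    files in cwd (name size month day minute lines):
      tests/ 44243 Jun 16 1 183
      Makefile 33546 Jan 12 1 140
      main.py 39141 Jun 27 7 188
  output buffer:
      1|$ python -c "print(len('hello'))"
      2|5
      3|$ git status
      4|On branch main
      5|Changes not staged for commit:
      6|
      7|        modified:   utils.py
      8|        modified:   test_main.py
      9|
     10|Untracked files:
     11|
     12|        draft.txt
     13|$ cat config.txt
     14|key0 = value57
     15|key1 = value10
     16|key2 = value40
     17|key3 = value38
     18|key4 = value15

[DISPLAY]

────────────────────┨                              
000000  7D 74 21 e3 ┃                              
000010  8c 01 98 da ┃                              
000020  38 91 a2 0e ┃                              
000030  11 11 3f f2 ┃                     ┏━━━━━━━━
000040  d5 e7 fb 5d ┃                     ┃ Termina
000050  86 27 c8 c8 ┃                     ┠────────
000060  55 7b a6 13 ┃                     ┃$ python
━━━━━━━━━━━━━━━━━━━━┛                     ┃5       
                                          ┃$ git st
                                          ┃On branc
                                          ┃Changes 
                                          ┃        
                                          ┃        
                                          ┗━━━━━━━━
                                                   
                                                   
                                                   
                                                   


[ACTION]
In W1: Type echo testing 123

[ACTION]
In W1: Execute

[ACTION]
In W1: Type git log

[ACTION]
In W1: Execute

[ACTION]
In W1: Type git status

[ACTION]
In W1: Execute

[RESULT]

────────────────────┨                              
000000  7D 74 21 e3 ┃                              
000010  8c 01 98 da ┃                              
000020  38 91 a2 0e ┃                              
000030  11 11 3f f2 ┃                     ┏━━━━━━━━
000040  d5 e7 fb 5d ┃                     ┃ Termina
000050  86 27 c8 c8 ┃                     ┠────────
000060  55 7b a6 13 ┃                     ┃8e5e1af 
━━━━━━━━━━━━━━━━━━━━┛                     ┃$ git st
                                          ┃On branc
                                          ┃Changes 
                                          ┃        
                                          ┃        
                                          ┃$ █     
                                          ┗━━━━━━━━
                                                   
                                                   
                                                   
                                                   


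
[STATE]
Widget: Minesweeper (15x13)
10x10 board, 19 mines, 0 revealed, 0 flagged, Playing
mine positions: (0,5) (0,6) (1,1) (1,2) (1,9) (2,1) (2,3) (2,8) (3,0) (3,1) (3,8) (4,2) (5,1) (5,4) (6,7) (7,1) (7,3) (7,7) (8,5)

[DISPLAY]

■■■■■■■■■■     
■■■■■■■■■■     
■■■■■■■■■■     
■■■■■■■■■■     
■■■■■■■■■■     
■■■■■■■■■■     
■■■■■■■■■■     
■■■■■■■■■■     
■■■■■■■■■■     
■■■■■■■■■■     
               
               
               


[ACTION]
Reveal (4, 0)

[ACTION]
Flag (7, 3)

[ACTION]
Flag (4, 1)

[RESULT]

■■■■■■■■■■     
■■■■■■■■■■     
■■■■■■■■■■     
■■■■■■■■■■     
3⚑■■■■■■■■     
■■■■■■■■■■     
■■■■■■■■■■     
■■■⚑■■■■■■     
■■■■■■■■■■     
■■■■■■■■■■     
               
               
               


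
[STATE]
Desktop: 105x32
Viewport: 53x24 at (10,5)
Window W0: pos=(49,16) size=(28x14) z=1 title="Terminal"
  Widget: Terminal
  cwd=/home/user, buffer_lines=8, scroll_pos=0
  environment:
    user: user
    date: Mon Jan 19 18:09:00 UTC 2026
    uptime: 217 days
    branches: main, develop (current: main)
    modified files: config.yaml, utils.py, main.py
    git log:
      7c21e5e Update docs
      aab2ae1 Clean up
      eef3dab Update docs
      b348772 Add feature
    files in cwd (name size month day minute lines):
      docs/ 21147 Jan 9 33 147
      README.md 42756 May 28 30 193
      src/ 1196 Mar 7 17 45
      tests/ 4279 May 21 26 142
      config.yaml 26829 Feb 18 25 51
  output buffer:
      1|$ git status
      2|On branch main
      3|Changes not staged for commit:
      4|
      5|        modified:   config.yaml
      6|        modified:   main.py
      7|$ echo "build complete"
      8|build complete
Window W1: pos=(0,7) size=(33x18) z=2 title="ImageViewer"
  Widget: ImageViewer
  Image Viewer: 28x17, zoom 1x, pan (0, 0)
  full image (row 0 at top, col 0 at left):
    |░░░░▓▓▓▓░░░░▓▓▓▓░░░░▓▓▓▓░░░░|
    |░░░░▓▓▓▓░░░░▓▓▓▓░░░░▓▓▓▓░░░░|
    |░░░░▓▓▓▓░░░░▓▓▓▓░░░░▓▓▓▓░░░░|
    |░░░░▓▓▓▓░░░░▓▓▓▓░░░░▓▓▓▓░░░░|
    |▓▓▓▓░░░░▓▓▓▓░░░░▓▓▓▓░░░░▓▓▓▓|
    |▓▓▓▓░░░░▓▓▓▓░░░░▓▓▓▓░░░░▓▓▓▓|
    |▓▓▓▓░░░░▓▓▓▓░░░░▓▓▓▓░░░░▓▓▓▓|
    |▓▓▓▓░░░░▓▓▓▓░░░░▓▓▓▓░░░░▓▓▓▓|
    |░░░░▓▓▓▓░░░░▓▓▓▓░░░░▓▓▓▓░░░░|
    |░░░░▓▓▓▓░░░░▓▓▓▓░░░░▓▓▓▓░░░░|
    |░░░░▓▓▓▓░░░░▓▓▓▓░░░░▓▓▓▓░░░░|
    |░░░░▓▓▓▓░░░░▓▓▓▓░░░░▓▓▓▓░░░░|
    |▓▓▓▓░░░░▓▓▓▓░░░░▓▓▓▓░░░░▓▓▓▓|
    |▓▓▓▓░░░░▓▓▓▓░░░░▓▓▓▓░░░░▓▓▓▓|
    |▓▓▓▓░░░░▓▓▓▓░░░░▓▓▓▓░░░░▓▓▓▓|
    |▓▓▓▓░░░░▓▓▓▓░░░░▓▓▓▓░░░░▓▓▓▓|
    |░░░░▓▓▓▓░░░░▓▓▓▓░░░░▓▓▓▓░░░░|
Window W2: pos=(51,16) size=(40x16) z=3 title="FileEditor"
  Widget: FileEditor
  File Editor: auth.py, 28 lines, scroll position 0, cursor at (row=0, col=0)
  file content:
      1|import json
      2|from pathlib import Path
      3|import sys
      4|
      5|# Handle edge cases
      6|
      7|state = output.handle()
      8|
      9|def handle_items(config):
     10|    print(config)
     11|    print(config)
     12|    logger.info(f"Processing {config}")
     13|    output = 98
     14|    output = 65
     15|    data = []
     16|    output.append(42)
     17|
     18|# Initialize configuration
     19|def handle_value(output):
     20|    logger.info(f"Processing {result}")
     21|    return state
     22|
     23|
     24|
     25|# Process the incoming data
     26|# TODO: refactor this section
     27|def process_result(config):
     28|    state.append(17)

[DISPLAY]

                                                     
                                                     
━━━━━━━━━━━━━━━━━━━━━━┓                              
wer                   ┃                              
──────────────────────┨                              
░░░▓▓▓▓░░░░▓▓▓▓░░░░   ┃                              
░░░▓▓▓▓░░░░▓▓▓▓░░░░   ┃                              
░░░▓▓▓▓░░░░▓▓▓▓░░░░   ┃                              
░░░▓▓▓▓░░░░▓▓▓▓░░░░   ┃                              
▓▓▓░░░░▓▓▓▓░░░░▓▓▓▓   ┃                              
▓▓▓░░░░▓▓▓▓░░░░▓▓▓▓   ┃                              
▓▓▓░░░░▓▓▓▓░░░░▓▓▓▓   ┃                ┏━┏━━━━━━━━━━━
▓▓▓░░░░▓▓▓▓░░░░▓▓▓▓   ┃                ┃ ┃ FileEditor
░░░▓▓▓▓░░░░▓▓▓▓░░░░   ┃                ┠─┠───────────
░░░▓▓▓▓░░░░▓▓▓▓░░░░   ┃                ┃$┃█mport json
░░░▓▓▓▓░░░░▓▓▓▓░░░░   ┃                ┃O┃from pathli
░░░▓▓▓▓░░░░▓▓▓▓░░░░   ┃                ┃C┃import sys 
▓▓▓░░░░▓▓▓▓░░░░▓▓▓▓   ┃                ┃ ┃           
▓▓▓░░░░▓▓▓▓░░░░▓▓▓▓   ┃                ┃ ┃# Handle ed
━━━━━━━━━━━━━━━━━━━━━━┛                ┃ ┃           
                                       ┃$┃state = out
                                       ┃b┃           
                                       ┃$┃def handle_
                                       ┃ ┃    print(c


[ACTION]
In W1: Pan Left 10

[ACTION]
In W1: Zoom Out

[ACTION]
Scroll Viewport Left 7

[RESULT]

                                                     
                                                     
━━━━━━━━━━━━━━━━━━━━━━━━━━━━━┓                       
mageViewer                   ┃                       
─────────────────────────────┨                       
░░▓▓▓▓░░░░▓▓▓▓░░░░▓▓▓▓░░░░   ┃                       
░░▓▓▓▓░░░░▓▓▓▓░░░░▓▓▓▓░░░░   ┃                       
░░▓▓▓▓░░░░▓▓▓▓░░░░▓▓▓▓░░░░   ┃                       
░░▓▓▓▓░░░░▓▓▓▓░░░░▓▓▓▓░░░░   ┃                       
▓▓░░░░▓▓▓▓░░░░▓▓▓▓░░░░▓▓▓▓   ┃                       
▓▓░░░░▓▓▓▓░░░░▓▓▓▓░░░░▓▓▓▓   ┃                       
▓▓░░░░▓▓▓▓░░░░▓▓▓▓░░░░▓▓▓▓   ┃                ┏━┏━━━━
▓▓░░░░▓▓▓▓░░░░▓▓▓▓░░░░▓▓▓▓   ┃                ┃ ┃ Fil
░░▓▓▓▓░░░░▓▓▓▓░░░░▓▓▓▓░░░░   ┃                ┠─┠────
░░▓▓▓▓░░░░▓▓▓▓░░░░▓▓▓▓░░░░   ┃                ┃$┃█mpo
░░▓▓▓▓░░░░▓▓▓▓░░░░▓▓▓▓░░░░   ┃                ┃O┃from
░░▓▓▓▓░░░░▓▓▓▓░░░░▓▓▓▓░░░░   ┃                ┃C┃impo
▓▓░░░░▓▓▓▓░░░░▓▓▓▓░░░░▓▓▓▓   ┃                ┃ ┃    
▓▓░░░░▓▓▓▓░░░░▓▓▓▓░░░░▓▓▓▓   ┃                ┃ ┃# Ha
━━━━━━━━━━━━━━━━━━━━━━━━━━━━━┛                ┃ ┃    
                                              ┃$┃stat
                                              ┃b┃    
                                              ┃$┃def 
                                              ┃ ┃    


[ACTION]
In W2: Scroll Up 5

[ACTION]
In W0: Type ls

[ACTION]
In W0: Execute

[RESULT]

                                                     
                                                     
━━━━━━━━━━━━━━━━━━━━━━━━━━━━━┓                       
mageViewer                   ┃                       
─────────────────────────────┨                       
░░▓▓▓▓░░░░▓▓▓▓░░░░▓▓▓▓░░░░   ┃                       
░░▓▓▓▓░░░░▓▓▓▓░░░░▓▓▓▓░░░░   ┃                       
░░▓▓▓▓░░░░▓▓▓▓░░░░▓▓▓▓░░░░   ┃                       
░░▓▓▓▓░░░░▓▓▓▓░░░░▓▓▓▓░░░░   ┃                       
▓▓░░░░▓▓▓▓░░░░▓▓▓▓░░░░▓▓▓▓   ┃                       
▓▓░░░░▓▓▓▓░░░░▓▓▓▓░░░░▓▓▓▓   ┃                       
▓▓░░░░▓▓▓▓░░░░▓▓▓▓░░░░▓▓▓▓   ┃                ┏━┏━━━━
▓▓░░░░▓▓▓▓░░░░▓▓▓▓░░░░▓▓▓▓   ┃                ┃ ┃ Fil
░░▓▓▓▓░░░░▓▓▓▓░░░░▓▓▓▓░░░░   ┃                ┠─┠────
░░▓▓▓▓░░░░▓▓▓▓░░░░▓▓▓▓░░░░   ┃                ┃O┃█mpo
░░▓▓▓▓░░░░▓▓▓▓░░░░▓▓▓▓░░░░   ┃                ┃C┃from
░░▓▓▓▓░░░░▓▓▓▓░░░░▓▓▓▓░░░░   ┃                ┃ ┃impo
▓▓░░░░▓▓▓▓░░░░▓▓▓▓░░░░▓▓▓▓   ┃                ┃ ┃    
▓▓░░░░▓▓▓▓░░░░▓▓▓▓░░░░▓▓▓▓   ┃                ┃ ┃# Ha
━━━━━━━━━━━━━━━━━━━━━━━━━━━━━┛                ┃$┃    
                                              ┃b┃stat
                                              ┃$┃    
                                              ┃d┃def 
                                              ┃$┃    


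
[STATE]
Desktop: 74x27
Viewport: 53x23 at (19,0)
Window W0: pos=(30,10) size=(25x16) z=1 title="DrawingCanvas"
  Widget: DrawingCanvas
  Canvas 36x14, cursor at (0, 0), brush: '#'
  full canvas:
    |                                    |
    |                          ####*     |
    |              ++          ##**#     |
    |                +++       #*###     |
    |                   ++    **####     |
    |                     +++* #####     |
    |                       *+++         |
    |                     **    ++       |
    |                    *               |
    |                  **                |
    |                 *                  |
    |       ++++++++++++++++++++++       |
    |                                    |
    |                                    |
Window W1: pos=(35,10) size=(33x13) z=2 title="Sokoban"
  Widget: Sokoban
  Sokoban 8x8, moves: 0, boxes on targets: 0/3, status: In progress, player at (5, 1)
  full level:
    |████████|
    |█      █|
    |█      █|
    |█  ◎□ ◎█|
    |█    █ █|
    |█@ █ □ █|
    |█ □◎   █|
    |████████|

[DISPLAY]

                                                     
                                                     
                                                     
                                                     
                                                     
                                                     
                                                     
                                                     
                                                     
                                                     
           ┏━━━━┏━━━━━━━━━━━━━━━━━━━━━━━━━━━━━━━┓    
           ┃ Dra┃ Sokoban                       ┃    
           ┠────┠───────────────────────────────┨    
           ┃+   ┃████████                       ┃    
           ┃    ┃█      █                       ┃    
           ┃    ┃█      █                       ┃    
           ┃    ┃█  ◎□ ◎█                       ┃    
           ┃    ┃█    █ █                       ┃    
           ┃    ┃█@ █ □ █                       ┃    
           ┃    ┃█ □◎   █                       ┃    
           ┃    ┃████████                       ┃    
           ┃    ┃Moves: 0  0/3                  ┃    
           ┃    ┗━━━━━━━━━━━━━━━━━━━━━━━━━━━━━━━┛    


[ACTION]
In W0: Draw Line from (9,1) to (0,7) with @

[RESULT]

                                                     
                                                     
                                                     
                                                     
                                                     
                                                     
                                                     
                                                     
                                                     
                                                     
           ┏━━━━┏━━━━━━━━━━━━━━━━━━━━━━━━━━━━━━━┓    
           ┃ Dra┃ Sokoban                       ┃    
           ┠────┠───────────────────────────────┨    
           ┃+   ┃████████                       ┃    
           ┃    ┃█      █                       ┃    
           ┃    ┃█      █                       ┃    
           ┃    ┃█  ◎□ ◎█                       ┃    
           ┃    ┃█    █ █                       ┃    
           ┃    ┃█@ █ □ █                       ┃    
           ┃   @┃█ □◎   █                       ┃    
           ┃  @ ┃████████                       ┃    
           ┃  @ ┃Moves: 0  0/3                  ┃    
           ┃ @  ┗━━━━━━━━━━━━━━━━━━━━━━━━━━━━━━━┛    


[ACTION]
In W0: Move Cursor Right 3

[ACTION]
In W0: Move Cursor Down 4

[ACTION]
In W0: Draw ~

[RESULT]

                                                     
                                                     
                                                     
                                                     
                                                     
                                                     
                                                     
                                                     
                                                     
                                                     
           ┏━━━━┏━━━━━━━━━━━━━━━━━━━━━━━━━━━━━━━┓    
           ┃ Dra┃ Sokoban                       ┃    
           ┠────┠───────────────────────────────┨    
           ┃    ┃████████                       ┃    
           ┃    ┃█      █                       ┃    
           ┃    ┃█      █                       ┃    
           ┃    ┃█  ◎□ ◎█                       ┃    
           ┃   ~┃█    █ █                       ┃    
           ┃    ┃█@ █ □ █                       ┃    
           ┃   @┃█ □◎   █                       ┃    
           ┃  @ ┃████████                       ┃    
           ┃  @ ┃Moves: 0  0/3                  ┃    
           ┃ @  ┗━━━━━━━━━━━━━━━━━━━━━━━━━━━━━━━┛    


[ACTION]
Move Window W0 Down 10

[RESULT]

                                                     
                                                     
                                                     
                                                     
                                                     
                                                     
                                                     
                                                     
                                                     
                                                     
                ┏━━━━━━━━━━━━━━━━━━━━━━━━━━━━━━━┓    
           ┏━━━━┃ Sokoban                       ┃    
           ┃ Dra┠───────────────────────────────┨    
           ┠────┃████████                       ┃    
           ┃    ┃█      █                       ┃    
           ┃    ┃█      █                       ┃    
           ┃    ┃█  ◎□ ◎█                       ┃    
           ┃    ┃█    █ █                       ┃    
           ┃   ~┃█@ █ □ █                       ┃    
           ┃    ┃█ □◎   █                       ┃    
           ┃   @┃████████                       ┃    
           ┃  @ ┃Moves: 0  0/3                  ┃    
           ┃  @ ┗━━━━━━━━━━━━━━━━━━━━━━━━━━━━━━━┛    
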